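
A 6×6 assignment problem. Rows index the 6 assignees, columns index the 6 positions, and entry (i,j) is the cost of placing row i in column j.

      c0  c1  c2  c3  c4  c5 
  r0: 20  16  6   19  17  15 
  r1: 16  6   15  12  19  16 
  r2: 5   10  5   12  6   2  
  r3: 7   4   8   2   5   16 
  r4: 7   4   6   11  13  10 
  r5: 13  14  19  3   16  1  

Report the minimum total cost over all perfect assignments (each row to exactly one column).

Minimum assignment cost: 28

optimal assignment: row0→col2 (cost 6), row1→col1 (cost 6), row2→col4 (cost 6), row3→col3 (cost 2), row4→col0 (cost 7), row5→col5 (cost 1)
total = 6 + 6 + 6 + 2 + 7 + 1 = 28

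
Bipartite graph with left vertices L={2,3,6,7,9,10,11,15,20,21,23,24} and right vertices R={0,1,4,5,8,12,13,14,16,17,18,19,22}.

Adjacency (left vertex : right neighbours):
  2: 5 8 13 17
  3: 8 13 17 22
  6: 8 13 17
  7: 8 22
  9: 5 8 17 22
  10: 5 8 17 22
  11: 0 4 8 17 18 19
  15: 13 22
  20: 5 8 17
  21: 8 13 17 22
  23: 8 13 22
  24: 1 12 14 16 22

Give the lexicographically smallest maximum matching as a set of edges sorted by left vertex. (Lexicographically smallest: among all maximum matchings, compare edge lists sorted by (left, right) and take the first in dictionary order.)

|M| = 7 (so the lex-smallest maximum matching has 7 edges)
process left vertices in ascending order; for each, take the smallest-labelled available neighbour that still permits 7 edges overall, or leave it unmatched if none does
lex-smallest matching: {2-5, 3-8, 6-13, 7-22, 9-17, 11-0, 24-1}

Lex-smallest maximum matching: {(2,5), (3,8), (6,13), (7,22), (9,17), (11,0), (24,1)}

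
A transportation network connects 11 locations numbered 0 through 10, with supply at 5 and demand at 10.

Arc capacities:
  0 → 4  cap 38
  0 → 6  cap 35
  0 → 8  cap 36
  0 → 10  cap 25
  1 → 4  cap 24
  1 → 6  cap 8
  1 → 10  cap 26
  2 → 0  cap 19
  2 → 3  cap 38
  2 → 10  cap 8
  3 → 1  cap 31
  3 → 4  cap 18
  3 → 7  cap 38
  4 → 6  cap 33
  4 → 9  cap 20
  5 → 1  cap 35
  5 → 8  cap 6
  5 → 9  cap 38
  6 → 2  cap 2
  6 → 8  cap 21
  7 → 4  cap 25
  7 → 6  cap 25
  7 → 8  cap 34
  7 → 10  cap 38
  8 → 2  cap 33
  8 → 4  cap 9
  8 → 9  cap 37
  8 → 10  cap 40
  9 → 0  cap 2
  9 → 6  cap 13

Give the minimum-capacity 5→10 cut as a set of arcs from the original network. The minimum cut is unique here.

augment #1: 5→1→10 push 26
augment #2: 5→8→10 push 6
augment #3: 5→9→0→10 push 2
augment #4: 5→1→6→2→10 push 2
augment #5: 5→1→6→8→10 push 6
augment #6: 5→9→6→8→10 push 13
augment #7: 5→1→4→6→8→10 push 1
max flow = 56; residual-reachable set from 5 gives S-side
cut edges (S→T): {(5,1), (5,8), (9,0), (9,6)} total cap 56

Min-cut arcs: {(5,1), (5,8), (9,0), (9,6)} (total capacity 56)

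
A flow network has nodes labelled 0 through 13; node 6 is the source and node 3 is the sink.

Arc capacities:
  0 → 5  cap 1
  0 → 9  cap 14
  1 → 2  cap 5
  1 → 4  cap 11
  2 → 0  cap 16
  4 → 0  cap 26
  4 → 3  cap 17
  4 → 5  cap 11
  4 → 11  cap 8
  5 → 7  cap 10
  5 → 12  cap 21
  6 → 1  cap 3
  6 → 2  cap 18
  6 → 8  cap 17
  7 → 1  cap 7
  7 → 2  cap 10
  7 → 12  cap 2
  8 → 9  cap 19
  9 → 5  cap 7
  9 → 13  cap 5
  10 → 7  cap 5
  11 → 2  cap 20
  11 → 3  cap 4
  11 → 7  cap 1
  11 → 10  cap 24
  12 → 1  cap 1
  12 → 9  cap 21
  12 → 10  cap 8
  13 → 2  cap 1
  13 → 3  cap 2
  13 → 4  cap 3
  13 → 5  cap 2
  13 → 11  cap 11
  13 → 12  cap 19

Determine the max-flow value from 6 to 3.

augment #1: 6→1→4→3 bottleneck 3, total now 3
augment #2: 6→8→9→13→3 bottleneck 2, total now 5
augment #3: 6→8→9→13→4→3 bottleneck 3, total now 8
augment #4: 6→2→0→5→7→1→4→3 bottleneck 1, total now 9
augment #5: 6→8→9→5→7→1→4→3 bottleneck 6, total now 15
augment #6: 6→8→9→5→12→1→4→3 bottleneck 1, total now 16

Maximum flow value: 16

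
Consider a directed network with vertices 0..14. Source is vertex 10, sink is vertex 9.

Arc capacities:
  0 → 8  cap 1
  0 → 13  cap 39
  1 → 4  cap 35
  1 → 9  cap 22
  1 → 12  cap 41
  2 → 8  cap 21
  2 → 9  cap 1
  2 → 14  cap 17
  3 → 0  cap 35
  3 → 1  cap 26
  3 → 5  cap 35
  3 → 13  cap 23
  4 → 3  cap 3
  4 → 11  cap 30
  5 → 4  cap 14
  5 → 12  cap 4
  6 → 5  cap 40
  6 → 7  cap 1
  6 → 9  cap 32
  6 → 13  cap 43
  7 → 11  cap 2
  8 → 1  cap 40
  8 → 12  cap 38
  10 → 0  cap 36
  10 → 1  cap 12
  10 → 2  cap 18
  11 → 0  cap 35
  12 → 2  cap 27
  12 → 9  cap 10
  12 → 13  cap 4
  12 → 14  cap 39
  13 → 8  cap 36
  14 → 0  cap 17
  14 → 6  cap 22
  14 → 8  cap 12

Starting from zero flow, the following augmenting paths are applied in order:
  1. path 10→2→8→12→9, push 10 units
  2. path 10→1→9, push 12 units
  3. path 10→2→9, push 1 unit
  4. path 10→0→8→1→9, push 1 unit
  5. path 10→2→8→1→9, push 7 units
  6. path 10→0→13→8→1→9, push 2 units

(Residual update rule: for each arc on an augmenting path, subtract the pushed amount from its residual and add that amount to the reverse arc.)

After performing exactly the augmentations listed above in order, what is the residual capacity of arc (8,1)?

after path 1 (10→2→8→12→9, push 10): res(8,1)=40
after path 2 (10→1→9, push 12): res(8,1)=40
after path 3 (10→2→9, push 1): res(8,1)=40
after path 4 (10→0→8→1→9, push 1): res(8,1)=39
after path 5 (10→2→8→1→9, push 7): res(8,1)=32
after path 6 (10→0→13→8→1→9, push 2): res(8,1)=30

Residual capacity of (8,1): 30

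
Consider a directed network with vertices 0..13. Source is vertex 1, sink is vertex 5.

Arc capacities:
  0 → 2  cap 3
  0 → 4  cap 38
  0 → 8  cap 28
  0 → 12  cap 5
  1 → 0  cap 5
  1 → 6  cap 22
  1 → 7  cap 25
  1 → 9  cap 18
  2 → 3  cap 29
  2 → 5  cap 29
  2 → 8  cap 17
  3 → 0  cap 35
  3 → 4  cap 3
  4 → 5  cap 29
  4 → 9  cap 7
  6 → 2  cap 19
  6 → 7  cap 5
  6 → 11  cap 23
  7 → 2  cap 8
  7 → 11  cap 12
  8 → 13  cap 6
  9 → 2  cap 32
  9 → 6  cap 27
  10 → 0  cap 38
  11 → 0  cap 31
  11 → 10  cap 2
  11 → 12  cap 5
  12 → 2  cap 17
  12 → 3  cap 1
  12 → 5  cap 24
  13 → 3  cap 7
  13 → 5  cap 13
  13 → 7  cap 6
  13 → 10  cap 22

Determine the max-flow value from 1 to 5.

augment #1: 1→0→2→5 bottleneck 3, total now 3
augment #2: 1→0→4→5 bottleneck 2, total now 5
augment #3: 1→6→2→5 bottleneck 19, total now 24
augment #4: 1→7→2→5 bottleneck 7, total now 31
augment #5: 1→6→11→12→5 bottleneck 3, total now 34
augment #6: 1→7→11→12→5 bottleneck 2, total now 36
augment #7: 1→7→2→0→4→5 bottleneck 1, total now 37
augment #8: 1→7→11→0→4→5 bottleneck 10, total now 47
augment #9: 1→9→2→0→4→5 bottleneck 2, total now 49
augment #10: 1→9→2→3→4→5 bottleneck 3, total now 52
augment #11: 1→9→2→8→13→5 bottleneck 6, total now 58
augment #12: 1→9→2→3→0→4→5 bottleneck 7, total now 65

Maximum flow value: 65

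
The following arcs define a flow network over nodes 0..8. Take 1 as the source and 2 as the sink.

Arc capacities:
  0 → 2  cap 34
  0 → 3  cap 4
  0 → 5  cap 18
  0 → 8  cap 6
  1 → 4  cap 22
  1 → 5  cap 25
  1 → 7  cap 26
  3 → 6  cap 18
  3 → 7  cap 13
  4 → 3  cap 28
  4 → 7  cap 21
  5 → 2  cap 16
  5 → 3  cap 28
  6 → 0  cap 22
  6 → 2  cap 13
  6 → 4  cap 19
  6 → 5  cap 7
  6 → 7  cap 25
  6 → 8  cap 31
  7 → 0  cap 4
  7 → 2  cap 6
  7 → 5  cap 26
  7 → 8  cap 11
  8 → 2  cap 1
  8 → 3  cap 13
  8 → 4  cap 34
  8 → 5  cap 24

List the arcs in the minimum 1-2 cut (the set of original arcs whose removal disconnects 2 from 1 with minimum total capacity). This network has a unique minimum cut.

augment #1: 1→5→2 push 16
augment #2: 1→7→2 push 6
augment #3: 1→7→0→2 push 4
augment #4: 1→7→8→2 push 1
augment #5: 1→4→3→6→2 push 13
augment #6: 1→4→3→6→0→2 push 5
max flow = 45; residual-reachable set from 1 gives S-side
cut edges (S→T): {(3,6), (5,2), (7,0), (7,2), (8,2)} total cap 45

Min-cut arcs: {(3,6), (5,2), (7,0), (7,2), (8,2)} (total capacity 45)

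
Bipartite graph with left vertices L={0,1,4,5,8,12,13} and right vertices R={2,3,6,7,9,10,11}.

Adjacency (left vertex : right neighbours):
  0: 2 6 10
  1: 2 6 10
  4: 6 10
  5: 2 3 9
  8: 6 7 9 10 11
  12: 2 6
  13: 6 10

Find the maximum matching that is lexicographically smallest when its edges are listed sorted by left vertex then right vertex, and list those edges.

|M| = 5 (so the lex-smallest maximum matching has 5 edges)
process left vertices in ascending order; for each, take the smallest-labelled available neighbour that still permits 5 edges overall, or leave it unmatched if none does
lex-smallest matching: {0-2, 1-6, 4-10, 5-3, 8-7}

Lex-smallest maximum matching: {(0,2), (1,6), (4,10), (5,3), (8,7)}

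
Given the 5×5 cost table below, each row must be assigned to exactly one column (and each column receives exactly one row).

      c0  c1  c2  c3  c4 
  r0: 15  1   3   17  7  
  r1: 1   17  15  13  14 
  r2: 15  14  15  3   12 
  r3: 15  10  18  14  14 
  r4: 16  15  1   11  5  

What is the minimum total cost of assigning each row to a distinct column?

optimal assignment: row0→col1 (cost 1), row1→col0 (cost 1), row2→col3 (cost 3), row3→col4 (cost 14), row4→col2 (cost 1)
total = 1 + 1 + 3 + 14 + 1 = 20

Minimum assignment cost: 20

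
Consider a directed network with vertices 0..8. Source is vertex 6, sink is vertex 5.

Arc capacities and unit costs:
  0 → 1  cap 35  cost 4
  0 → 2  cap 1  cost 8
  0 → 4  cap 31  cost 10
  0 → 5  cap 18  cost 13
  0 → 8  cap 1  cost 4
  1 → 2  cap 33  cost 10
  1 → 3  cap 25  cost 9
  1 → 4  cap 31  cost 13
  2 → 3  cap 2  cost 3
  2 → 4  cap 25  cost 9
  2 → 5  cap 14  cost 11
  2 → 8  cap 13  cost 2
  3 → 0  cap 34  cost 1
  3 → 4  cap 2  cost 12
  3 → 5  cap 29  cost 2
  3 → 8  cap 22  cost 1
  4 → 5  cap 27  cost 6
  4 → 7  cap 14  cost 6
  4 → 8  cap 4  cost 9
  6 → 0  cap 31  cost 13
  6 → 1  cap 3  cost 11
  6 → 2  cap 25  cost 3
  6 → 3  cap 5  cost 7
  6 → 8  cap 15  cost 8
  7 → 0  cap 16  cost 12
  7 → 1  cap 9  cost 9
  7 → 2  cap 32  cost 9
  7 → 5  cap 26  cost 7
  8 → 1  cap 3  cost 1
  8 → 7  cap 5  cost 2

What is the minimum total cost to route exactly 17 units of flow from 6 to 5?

Minimum cost for 17 units: 201

shortest-cost path #1: 6→2→3→5 push 2 @ unit cost 8 (adds 16)
shortest-cost path #2: 6→3→5 push 5 @ unit cost 9 (adds 45)
shortest-cost path #3: 6→2→5 push 10 @ unit cost 14 (adds 140)
total cost = 201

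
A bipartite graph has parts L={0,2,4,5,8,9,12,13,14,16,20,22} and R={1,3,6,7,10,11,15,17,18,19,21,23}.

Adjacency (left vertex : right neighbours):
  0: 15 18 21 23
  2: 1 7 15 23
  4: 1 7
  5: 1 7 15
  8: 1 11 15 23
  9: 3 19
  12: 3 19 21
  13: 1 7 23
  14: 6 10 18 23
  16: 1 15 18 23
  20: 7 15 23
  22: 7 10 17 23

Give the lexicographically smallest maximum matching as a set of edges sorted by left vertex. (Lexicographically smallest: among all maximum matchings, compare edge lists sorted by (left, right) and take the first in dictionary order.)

|M| = 11 (so the lex-smallest maximum matching has 11 edges)
process left vertices in ascending order; for each, take the smallest-labelled available neighbour that still permits 11 edges overall, or leave it unmatched if none does
lex-smallest matching: {0-21, 2-1, 4-7, 5-15, 8-11, 9-3, 12-19, 13-23, 14-6, 16-18, 22-10}

Lex-smallest maximum matching: {(0,21), (2,1), (4,7), (5,15), (8,11), (9,3), (12,19), (13,23), (14,6), (16,18), (22,10)}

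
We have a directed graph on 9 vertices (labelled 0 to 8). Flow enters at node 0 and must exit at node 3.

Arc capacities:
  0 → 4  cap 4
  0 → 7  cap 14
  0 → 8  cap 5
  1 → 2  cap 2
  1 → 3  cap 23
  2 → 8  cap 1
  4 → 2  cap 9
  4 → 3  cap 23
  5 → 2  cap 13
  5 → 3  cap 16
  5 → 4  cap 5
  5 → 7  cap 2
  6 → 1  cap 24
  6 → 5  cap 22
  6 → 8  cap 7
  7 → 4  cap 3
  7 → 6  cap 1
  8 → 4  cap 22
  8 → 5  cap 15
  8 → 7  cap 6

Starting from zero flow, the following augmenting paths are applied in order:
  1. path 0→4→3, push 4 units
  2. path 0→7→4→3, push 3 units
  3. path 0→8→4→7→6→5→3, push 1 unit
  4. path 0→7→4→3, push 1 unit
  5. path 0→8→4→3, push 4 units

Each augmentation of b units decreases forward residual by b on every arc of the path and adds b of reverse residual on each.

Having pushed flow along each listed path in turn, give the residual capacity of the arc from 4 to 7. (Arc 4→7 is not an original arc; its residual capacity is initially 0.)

after path 1 (0→4→3, push 4): res(4,7)=0
after path 2 (0→7→4→3, push 3): res(4,7)=3
after path 3 (0→8→4→7→6→5→3, push 1): res(4,7)=2
after path 4 (0→7→4→3, push 1): res(4,7)=3
after path 5 (0→8→4→3, push 4): res(4,7)=3

Residual capacity of (4,7): 3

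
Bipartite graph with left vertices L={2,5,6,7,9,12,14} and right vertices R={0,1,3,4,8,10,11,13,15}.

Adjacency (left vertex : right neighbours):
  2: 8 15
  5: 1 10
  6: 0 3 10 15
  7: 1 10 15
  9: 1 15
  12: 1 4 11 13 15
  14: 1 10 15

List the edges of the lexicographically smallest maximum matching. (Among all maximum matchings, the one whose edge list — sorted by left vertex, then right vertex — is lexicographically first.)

Lex-smallest maximum matching: {(2,8), (5,1), (6,0), (7,10), (9,15), (12,4)}

|M| = 6 (so the lex-smallest maximum matching has 6 edges)
process left vertices in ascending order; for each, take the smallest-labelled available neighbour that still permits 6 edges overall, or leave it unmatched if none does
lex-smallest matching: {2-8, 5-1, 6-0, 7-10, 9-15, 12-4}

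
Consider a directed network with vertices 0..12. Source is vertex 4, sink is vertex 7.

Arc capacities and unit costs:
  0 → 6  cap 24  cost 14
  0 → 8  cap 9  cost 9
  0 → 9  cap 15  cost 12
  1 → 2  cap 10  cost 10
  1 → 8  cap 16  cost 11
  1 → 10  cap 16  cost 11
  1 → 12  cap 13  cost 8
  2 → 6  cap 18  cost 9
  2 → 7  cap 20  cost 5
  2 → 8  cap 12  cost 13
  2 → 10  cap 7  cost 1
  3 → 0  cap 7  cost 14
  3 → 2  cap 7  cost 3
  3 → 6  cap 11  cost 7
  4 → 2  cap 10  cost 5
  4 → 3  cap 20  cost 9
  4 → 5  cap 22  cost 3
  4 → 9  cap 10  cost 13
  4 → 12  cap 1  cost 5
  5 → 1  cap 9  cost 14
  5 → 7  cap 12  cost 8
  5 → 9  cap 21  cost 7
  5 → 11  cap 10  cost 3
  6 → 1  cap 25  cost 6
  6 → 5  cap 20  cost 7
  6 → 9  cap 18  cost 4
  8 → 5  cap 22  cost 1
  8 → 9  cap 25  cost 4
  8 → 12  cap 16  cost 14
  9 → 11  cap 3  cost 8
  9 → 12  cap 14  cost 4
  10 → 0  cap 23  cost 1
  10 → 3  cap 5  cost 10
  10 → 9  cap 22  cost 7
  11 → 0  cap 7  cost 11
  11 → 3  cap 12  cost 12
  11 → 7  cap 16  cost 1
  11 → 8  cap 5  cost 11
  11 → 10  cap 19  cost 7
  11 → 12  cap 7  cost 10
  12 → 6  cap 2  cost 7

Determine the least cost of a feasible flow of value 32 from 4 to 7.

Minimum cost for 32 units: 302

shortest-cost path #1: 4→5→11→7 push 10 @ unit cost 7 (adds 70)
shortest-cost path #2: 4→2→7 push 10 @ unit cost 10 (adds 100)
shortest-cost path #3: 4→5→7 push 12 @ unit cost 11 (adds 132)
total cost = 302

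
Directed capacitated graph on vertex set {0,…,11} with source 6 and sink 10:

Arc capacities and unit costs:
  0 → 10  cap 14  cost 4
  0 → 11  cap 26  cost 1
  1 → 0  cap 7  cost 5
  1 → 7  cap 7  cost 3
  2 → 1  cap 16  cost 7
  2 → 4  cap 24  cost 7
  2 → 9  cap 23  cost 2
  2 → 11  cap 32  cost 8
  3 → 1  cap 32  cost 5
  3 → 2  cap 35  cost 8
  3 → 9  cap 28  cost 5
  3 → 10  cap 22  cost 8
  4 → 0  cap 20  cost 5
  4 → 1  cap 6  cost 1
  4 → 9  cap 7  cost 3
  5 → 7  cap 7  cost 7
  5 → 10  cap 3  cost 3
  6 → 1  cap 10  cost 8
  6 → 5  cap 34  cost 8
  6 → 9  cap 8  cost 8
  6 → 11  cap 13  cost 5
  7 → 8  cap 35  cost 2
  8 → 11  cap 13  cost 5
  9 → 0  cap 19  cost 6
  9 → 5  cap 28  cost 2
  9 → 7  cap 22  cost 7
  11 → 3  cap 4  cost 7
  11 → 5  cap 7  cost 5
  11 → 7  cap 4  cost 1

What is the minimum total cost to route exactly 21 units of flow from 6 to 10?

Minimum cost for 21 units: 358

shortest-cost path #1: 6→5→10 push 3 @ unit cost 11 (adds 33)
shortest-cost path #2: 6→1→0→10 push 7 @ unit cost 17 (adds 119)
shortest-cost path #3: 6→9→0→10 push 7 @ unit cost 18 (adds 126)
shortest-cost path #4: 6→11→3→10 push 4 @ unit cost 20 (adds 80)
total cost = 358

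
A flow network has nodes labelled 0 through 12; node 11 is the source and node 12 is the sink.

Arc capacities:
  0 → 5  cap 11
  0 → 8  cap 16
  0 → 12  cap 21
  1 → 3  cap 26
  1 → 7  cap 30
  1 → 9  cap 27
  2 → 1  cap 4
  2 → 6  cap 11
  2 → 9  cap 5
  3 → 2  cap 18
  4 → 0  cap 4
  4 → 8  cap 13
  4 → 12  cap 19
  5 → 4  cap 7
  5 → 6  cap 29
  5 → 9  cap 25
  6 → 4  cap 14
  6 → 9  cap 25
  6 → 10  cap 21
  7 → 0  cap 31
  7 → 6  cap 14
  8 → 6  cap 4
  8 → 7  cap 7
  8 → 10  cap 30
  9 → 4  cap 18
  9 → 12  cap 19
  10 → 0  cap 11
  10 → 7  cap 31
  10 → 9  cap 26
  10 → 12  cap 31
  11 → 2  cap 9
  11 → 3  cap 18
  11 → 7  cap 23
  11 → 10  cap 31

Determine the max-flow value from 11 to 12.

Maximum flow value: 74

augment #1: 11→10→12 bottleneck 31, total now 31
augment #2: 11→2→9→12 bottleneck 5, total now 36
augment #3: 11→7→0→12 bottleneck 21, total now 57
augment #4: 11→2→1→9→12 bottleneck 4, total now 61
augment #5: 11→7→6→4→12 bottleneck 2, total now 63
augment #6: 11→3→2→6→4→12 bottleneck 11, total now 74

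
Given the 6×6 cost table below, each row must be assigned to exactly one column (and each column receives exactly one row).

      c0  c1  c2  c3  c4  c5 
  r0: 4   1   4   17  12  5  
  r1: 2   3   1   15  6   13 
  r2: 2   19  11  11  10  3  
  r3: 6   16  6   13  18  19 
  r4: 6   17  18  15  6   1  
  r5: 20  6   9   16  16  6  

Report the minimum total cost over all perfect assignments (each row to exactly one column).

Minimum assignment cost: 29

optimal assignment: row0→col1 (cost 1), row1→col2 (cost 1), row2→col0 (cost 2), row3→col3 (cost 13), row4→col4 (cost 6), row5→col5 (cost 6)
total = 1 + 1 + 2 + 13 + 6 + 6 = 29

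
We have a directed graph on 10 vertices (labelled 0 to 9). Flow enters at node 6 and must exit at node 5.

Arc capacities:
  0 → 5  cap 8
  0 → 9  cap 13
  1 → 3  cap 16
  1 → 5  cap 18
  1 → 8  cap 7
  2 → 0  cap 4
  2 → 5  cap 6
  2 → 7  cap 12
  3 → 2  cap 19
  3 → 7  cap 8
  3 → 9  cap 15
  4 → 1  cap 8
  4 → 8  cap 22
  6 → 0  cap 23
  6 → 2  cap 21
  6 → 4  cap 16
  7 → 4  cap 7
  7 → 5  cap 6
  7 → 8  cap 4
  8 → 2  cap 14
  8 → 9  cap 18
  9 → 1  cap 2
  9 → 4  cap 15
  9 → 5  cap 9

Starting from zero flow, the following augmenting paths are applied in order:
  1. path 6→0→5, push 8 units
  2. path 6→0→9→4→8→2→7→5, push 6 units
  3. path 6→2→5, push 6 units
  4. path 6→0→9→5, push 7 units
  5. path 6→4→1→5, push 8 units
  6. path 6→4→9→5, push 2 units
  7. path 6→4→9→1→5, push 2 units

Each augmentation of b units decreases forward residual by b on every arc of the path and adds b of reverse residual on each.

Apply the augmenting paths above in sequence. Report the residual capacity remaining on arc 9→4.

Residual capacity of (9,4): 13

after path 1 (6→0→5, push 8): res(9,4)=15
after path 2 (6→0→9→4→8→2→7→5, push 6): res(9,4)=9
after path 3 (6→2→5, push 6): res(9,4)=9
after path 4 (6→0→9→5, push 7): res(9,4)=9
after path 5 (6→4→1→5, push 8): res(9,4)=9
after path 6 (6→4→9→5, push 2): res(9,4)=11
after path 7 (6→4→9→1→5, push 2): res(9,4)=13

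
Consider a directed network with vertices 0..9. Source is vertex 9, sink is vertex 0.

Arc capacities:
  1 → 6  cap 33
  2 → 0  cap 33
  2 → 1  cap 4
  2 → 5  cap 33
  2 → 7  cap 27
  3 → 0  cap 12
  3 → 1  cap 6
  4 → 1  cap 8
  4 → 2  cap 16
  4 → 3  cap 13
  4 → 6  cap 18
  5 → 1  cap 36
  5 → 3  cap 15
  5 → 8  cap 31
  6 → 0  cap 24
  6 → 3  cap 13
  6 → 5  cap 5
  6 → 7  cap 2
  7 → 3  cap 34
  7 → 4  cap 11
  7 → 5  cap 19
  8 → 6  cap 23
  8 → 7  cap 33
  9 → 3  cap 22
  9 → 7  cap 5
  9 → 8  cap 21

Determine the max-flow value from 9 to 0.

augment #1: 9→3→0 bottleneck 12, total now 12
augment #2: 9→8→6→0 bottleneck 21, total now 33
augment #3: 9→3→1→6→0 bottleneck 3, total now 36
augment #4: 9→7→4→2→0 bottleneck 5, total now 41
augment #5: 9→3→1→6→7→4→2→0 bottleneck 2, total now 43
augment #6: 9→3→1→6→8→7→4→2→0 bottleneck 1, total now 44

Maximum flow value: 44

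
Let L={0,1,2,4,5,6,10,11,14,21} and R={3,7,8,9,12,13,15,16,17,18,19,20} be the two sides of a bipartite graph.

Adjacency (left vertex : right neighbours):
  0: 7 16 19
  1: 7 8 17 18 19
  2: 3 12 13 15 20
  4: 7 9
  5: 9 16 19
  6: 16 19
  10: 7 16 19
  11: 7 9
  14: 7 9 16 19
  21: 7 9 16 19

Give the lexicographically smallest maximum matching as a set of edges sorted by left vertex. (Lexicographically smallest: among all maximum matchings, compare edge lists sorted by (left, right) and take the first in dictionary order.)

|M| = 6 (so the lex-smallest maximum matching has 6 edges)
process left vertices in ascending order; for each, take the smallest-labelled available neighbour that still permits 6 edges overall, or leave it unmatched if none does
lex-smallest matching: {0-7, 1-8, 2-3, 4-9, 5-16, 6-19}

Lex-smallest maximum matching: {(0,7), (1,8), (2,3), (4,9), (5,16), (6,19)}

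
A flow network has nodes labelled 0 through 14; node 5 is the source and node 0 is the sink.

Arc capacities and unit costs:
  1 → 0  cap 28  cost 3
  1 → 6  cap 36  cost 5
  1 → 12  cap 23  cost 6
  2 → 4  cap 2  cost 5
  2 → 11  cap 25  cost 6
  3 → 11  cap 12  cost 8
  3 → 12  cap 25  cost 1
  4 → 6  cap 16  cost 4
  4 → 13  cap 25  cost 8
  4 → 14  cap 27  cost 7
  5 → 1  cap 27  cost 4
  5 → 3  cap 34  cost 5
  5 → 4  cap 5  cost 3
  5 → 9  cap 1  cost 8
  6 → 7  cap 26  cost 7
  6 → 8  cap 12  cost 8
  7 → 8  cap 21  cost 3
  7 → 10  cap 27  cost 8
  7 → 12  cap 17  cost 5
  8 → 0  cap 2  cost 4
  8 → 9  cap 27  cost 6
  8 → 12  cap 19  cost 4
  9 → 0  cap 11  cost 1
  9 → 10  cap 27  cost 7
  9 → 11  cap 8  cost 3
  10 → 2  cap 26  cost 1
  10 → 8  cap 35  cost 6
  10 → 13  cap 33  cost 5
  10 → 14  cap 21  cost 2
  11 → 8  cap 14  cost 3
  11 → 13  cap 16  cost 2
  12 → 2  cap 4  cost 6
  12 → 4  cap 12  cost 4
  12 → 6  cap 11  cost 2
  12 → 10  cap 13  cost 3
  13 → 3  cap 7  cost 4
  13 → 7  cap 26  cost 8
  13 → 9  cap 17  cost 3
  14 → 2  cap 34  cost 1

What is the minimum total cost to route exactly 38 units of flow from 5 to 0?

shortest-cost path #1: 5→1→0 push 27 @ unit cost 7 (adds 189)
shortest-cost path #2: 5→9→0 push 1 @ unit cost 9 (adds 9)
shortest-cost path #3: 5→4→13→9→0 push 5 @ unit cost 15 (adds 75)
shortest-cost path #4: 5→3→12→10→13→9→0 push 5 @ unit cost 18 (adds 90)
total cost = 363

Minimum cost for 38 units: 363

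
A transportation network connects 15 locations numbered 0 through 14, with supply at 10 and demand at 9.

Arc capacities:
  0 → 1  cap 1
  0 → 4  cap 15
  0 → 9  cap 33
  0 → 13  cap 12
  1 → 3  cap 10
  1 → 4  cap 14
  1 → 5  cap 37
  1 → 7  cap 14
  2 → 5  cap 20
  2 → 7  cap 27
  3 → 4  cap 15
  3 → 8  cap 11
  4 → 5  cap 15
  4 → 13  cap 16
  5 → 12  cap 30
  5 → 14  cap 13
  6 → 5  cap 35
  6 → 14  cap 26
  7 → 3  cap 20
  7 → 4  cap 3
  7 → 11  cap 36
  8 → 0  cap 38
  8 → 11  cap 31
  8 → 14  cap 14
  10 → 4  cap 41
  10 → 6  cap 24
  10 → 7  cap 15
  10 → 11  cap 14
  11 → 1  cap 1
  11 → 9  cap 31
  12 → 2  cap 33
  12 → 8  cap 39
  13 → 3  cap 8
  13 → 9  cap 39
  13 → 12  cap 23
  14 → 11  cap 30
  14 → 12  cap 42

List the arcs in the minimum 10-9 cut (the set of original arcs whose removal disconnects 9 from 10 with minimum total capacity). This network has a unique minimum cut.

Min-cut arcs: {(4,5), (4,13), (10,6), (10,7), (10,11)} (total capacity 84)

augment #1: 10→11→9 push 14
augment #2: 10→4→13→9 push 16
augment #3: 10→7→11→9 push 15
augment #4: 10→6→14→11→9 push 2
augment #5: 10→4→5→12→8→0→9 push 15
augment #6: 10→6→5→12→8→0→9 push 15
augment #7: 10→6→14→12→8→0→9 push 3
augment #8: 10→6→14→12→8→0→13→9 push 4
max flow = 84; residual-reachable set from 10 gives S-side
cut edges (S→T): {(4,5), (4,13), (10,6), (10,7), (10,11)} total cap 84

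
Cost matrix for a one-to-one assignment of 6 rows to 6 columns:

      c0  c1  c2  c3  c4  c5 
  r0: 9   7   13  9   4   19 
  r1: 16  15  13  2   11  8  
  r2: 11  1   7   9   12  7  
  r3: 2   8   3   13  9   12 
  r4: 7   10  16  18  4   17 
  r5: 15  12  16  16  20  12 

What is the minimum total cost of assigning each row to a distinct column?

Minimum assignment cost: 29

optimal assignment: row0→col4 (cost 4), row1→col3 (cost 2), row2→col1 (cost 1), row3→col2 (cost 3), row4→col0 (cost 7), row5→col5 (cost 12)
total = 4 + 2 + 1 + 3 + 7 + 12 = 29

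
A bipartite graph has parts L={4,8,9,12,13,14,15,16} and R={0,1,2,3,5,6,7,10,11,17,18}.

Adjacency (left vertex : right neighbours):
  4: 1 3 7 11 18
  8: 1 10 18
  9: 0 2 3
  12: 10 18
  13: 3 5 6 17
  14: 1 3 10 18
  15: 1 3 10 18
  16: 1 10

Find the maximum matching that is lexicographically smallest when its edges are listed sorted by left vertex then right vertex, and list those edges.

|M| = 7 (so the lex-smallest maximum matching has 7 edges)
process left vertices in ascending order; for each, take the smallest-labelled available neighbour that still permits 7 edges overall, or leave it unmatched if none does
lex-smallest matching: {4-7, 8-1, 9-0, 12-10, 13-5, 14-3, 15-18}

Lex-smallest maximum matching: {(4,7), (8,1), (9,0), (12,10), (13,5), (14,3), (15,18)}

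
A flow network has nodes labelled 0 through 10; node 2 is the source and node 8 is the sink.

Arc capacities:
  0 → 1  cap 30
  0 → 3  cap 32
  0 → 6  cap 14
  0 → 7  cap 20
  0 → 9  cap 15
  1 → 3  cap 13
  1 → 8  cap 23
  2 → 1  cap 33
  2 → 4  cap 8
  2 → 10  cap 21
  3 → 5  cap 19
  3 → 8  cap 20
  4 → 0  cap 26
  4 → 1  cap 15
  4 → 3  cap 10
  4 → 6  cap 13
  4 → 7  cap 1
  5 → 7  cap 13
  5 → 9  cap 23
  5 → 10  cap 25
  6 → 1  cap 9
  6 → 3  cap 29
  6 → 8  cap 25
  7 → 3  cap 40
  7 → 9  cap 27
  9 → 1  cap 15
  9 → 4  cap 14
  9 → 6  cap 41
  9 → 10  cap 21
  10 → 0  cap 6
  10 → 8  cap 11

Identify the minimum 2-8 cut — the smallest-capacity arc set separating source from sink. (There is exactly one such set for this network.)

Min-cut arcs: {(2,1), (2,4), (10,0), (10,8)} (total capacity 58)

augment #1: 2→1→8 push 23
augment #2: 2→10→8 push 11
augment #3: 2→1→3→8 push 10
augment #4: 2→4→3→8 push 8
augment #5: 2→10→0→3→8 push 2
augment #6: 2→10→0→6→8 push 4
max flow = 58; residual-reachable set from 2 gives S-side
cut edges (S→T): {(2,1), (2,4), (10,0), (10,8)} total cap 58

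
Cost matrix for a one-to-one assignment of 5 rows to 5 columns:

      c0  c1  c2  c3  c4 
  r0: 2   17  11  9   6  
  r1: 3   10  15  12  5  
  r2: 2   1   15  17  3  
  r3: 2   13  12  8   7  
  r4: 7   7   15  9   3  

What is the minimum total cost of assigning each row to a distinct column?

optimal assignment: row0→col2 (cost 11), row1→col0 (cost 3), row2→col1 (cost 1), row3→col3 (cost 8), row4→col4 (cost 3)
total = 11 + 3 + 1 + 8 + 3 = 26

Minimum assignment cost: 26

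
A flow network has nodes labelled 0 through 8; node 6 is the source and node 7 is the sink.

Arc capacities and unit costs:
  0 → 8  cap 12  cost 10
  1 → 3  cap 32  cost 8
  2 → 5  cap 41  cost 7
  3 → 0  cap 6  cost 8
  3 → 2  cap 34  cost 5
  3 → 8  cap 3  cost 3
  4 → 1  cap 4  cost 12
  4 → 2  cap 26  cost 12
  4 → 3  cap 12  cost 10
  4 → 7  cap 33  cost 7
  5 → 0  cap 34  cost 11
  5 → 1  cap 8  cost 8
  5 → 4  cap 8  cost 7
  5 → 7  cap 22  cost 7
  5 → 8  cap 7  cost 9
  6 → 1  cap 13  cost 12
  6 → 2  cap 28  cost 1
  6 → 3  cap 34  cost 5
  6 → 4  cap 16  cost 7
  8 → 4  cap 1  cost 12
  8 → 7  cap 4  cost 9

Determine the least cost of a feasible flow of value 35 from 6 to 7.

shortest-cost path #1: 6→4→7 push 16 @ unit cost 14 (adds 224)
shortest-cost path #2: 6→2→5→7 push 19 @ unit cost 15 (adds 285)
total cost = 509

Minimum cost for 35 units: 509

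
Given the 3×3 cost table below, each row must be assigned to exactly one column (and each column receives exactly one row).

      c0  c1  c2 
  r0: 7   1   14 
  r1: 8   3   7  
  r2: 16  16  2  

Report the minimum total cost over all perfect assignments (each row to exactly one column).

optimal assignment: row0→col1 (cost 1), row1→col0 (cost 8), row2→col2 (cost 2)
total = 1 + 8 + 2 = 11

Minimum assignment cost: 11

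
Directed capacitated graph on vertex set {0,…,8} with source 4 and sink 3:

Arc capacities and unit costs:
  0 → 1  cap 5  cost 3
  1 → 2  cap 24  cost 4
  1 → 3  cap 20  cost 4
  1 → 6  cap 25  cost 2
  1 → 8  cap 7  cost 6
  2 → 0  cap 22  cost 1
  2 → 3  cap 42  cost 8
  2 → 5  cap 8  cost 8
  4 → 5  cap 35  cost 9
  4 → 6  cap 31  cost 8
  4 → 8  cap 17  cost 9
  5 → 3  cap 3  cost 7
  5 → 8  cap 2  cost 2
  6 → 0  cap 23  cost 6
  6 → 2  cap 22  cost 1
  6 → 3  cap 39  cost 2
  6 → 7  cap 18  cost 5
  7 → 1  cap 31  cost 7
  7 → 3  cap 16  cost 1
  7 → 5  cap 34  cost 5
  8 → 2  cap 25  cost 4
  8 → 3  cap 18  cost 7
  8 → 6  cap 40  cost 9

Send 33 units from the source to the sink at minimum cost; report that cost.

Minimum cost for 33 units: 342

shortest-cost path #1: 4→6→3 push 31 @ unit cost 10 (adds 310)
shortest-cost path #2: 4→5→3 push 2 @ unit cost 16 (adds 32)
total cost = 342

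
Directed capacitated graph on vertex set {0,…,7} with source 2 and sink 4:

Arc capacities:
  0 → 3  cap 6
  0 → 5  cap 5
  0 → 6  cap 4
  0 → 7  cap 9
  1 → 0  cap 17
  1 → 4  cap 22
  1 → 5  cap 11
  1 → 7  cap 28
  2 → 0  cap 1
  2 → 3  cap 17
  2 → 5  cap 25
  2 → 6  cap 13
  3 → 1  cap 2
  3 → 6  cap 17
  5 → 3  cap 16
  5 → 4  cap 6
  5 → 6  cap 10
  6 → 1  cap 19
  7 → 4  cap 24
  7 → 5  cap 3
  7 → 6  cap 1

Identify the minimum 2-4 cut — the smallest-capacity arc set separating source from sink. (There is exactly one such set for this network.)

augment #1: 2→5→4 push 6
augment #2: 2→0→7→4 push 1
augment #3: 2→3→1→4 push 2
augment #4: 2→6→1→4 push 13
augment #5: 2→3→6→1→4 push 6
max flow = 28; residual-reachable set from 2 gives S-side
cut edges (S→T): {(2,0), (3,1), (5,4), (6,1)} total cap 28

Min-cut arcs: {(2,0), (3,1), (5,4), (6,1)} (total capacity 28)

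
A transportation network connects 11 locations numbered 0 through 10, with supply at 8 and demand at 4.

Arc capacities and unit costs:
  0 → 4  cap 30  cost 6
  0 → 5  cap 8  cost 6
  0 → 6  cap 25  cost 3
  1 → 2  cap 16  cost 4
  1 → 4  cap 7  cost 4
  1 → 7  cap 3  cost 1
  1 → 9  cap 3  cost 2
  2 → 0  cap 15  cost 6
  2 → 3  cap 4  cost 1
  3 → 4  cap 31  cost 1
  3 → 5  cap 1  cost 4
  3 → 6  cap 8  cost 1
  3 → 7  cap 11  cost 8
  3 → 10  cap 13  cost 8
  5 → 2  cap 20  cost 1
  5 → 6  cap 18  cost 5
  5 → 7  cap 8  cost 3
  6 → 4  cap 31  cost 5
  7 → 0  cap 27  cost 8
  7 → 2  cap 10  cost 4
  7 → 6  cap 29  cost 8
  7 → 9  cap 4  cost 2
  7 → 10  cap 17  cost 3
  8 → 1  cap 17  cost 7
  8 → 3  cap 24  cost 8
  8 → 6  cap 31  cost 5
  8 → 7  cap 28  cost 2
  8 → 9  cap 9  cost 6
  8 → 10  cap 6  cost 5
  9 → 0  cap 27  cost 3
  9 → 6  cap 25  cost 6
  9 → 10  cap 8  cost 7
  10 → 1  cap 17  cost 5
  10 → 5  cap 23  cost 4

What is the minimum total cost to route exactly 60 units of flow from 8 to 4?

Minimum cost for 60 units: 569

shortest-cost path #1: 8→7→2→3→4 push 4 @ unit cost 8 (adds 32)
shortest-cost path #2: 8→3→4 push 24 @ unit cost 9 (adds 216)
shortest-cost path #3: 8→6→4 push 31 @ unit cost 10 (adds 310)
shortest-cost path #4: 8→1→4 push 1 @ unit cost 11 (adds 11)
total cost = 569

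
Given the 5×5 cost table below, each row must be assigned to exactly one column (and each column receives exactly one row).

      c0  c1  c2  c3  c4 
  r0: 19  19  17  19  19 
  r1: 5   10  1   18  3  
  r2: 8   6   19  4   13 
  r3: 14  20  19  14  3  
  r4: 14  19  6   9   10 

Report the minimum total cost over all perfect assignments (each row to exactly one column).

Minimum assignment cost: 37

optimal assignment: row0→col1 (cost 19), row1→col0 (cost 5), row2→col3 (cost 4), row3→col4 (cost 3), row4→col2 (cost 6)
total = 19 + 5 + 4 + 3 + 6 = 37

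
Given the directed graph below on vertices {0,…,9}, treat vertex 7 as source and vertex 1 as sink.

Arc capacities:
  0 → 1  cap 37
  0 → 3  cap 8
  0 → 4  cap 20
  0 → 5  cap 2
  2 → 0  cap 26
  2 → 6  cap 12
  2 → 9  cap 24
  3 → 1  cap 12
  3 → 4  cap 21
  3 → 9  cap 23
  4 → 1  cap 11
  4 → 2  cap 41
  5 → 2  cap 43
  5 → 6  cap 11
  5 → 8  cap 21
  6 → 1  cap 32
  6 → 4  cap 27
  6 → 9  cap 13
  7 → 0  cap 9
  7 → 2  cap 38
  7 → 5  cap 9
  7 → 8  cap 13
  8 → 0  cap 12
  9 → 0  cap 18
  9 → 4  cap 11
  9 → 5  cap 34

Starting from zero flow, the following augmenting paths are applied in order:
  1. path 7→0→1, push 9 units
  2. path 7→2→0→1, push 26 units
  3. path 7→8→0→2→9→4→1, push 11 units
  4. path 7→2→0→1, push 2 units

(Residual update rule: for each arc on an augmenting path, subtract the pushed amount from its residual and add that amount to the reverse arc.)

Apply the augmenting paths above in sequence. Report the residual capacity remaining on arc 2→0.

Residual capacity of (2,0): 9

after path 1 (7→0→1, push 9): res(2,0)=26
after path 2 (7→2→0→1, push 26): res(2,0)=0
after path 3 (7→8→0→2→9→4→1, push 11): res(2,0)=11
after path 4 (7→2→0→1, push 2): res(2,0)=9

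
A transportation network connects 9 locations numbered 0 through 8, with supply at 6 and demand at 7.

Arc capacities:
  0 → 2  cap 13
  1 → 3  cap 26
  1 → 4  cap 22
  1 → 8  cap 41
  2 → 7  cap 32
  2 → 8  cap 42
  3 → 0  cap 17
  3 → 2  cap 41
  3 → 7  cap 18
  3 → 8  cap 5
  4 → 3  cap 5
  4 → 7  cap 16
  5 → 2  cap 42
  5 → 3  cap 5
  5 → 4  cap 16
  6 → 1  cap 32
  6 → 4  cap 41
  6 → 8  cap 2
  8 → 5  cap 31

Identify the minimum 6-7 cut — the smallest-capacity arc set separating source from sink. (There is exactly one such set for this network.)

augment #1: 6→4→7 push 16
augment #2: 6→1→3→7 push 18
augment #3: 6→1→3→2→7 push 8
augment #4: 6→4→3→2→7 push 5
augment #5: 6→8→5→2→7 push 2
augment #6: 6→1→8→5→2→7 push 6
max flow = 55; residual-reachable set from 6 gives S-side
cut edges (S→T): {(4,3), (4,7), (6,1), (6,8)} total cap 55

Min-cut arcs: {(4,3), (4,7), (6,1), (6,8)} (total capacity 55)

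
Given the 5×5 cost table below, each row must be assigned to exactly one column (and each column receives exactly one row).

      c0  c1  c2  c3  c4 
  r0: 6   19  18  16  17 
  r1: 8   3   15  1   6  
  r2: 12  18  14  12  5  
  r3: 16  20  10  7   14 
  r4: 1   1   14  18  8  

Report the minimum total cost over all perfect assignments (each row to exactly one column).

optimal assignment: row0→col0 (cost 6), row1→col3 (cost 1), row2→col4 (cost 5), row3→col2 (cost 10), row4→col1 (cost 1)
total = 6 + 1 + 5 + 10 + 1 = 23

Minimum assignment cost: 23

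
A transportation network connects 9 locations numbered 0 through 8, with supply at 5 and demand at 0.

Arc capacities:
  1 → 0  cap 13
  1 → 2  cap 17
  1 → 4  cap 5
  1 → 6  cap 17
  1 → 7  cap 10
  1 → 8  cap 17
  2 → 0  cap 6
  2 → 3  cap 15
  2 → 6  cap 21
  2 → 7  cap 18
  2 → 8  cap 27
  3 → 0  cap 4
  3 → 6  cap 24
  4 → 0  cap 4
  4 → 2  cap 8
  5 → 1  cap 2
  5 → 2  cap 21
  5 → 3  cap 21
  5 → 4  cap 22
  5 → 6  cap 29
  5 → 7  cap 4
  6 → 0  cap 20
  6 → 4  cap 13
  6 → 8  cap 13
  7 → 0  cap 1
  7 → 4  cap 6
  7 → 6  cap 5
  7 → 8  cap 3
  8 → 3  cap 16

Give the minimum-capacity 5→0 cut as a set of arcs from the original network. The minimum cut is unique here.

Min-cut arcs: {(2,0), (3,0), (4,0), (5,1), (6,0), (7,0)} (total capacity 37)

augment #1: 5→1→0 push 2
augment #2: 5→2→0 push 6
augment #3: 5→3→0 push 4
augment #4: 5→4→0 push 4
augment #5: 5→6→0 push 20
augment #6: 5→7→0 push 1
max flow = 37; residual-reachable set from 5 gives S-side
cut edges (S→T): {(2,0), (3,0), (4,0), (5,1), (6,0), (7,0)} total cap 37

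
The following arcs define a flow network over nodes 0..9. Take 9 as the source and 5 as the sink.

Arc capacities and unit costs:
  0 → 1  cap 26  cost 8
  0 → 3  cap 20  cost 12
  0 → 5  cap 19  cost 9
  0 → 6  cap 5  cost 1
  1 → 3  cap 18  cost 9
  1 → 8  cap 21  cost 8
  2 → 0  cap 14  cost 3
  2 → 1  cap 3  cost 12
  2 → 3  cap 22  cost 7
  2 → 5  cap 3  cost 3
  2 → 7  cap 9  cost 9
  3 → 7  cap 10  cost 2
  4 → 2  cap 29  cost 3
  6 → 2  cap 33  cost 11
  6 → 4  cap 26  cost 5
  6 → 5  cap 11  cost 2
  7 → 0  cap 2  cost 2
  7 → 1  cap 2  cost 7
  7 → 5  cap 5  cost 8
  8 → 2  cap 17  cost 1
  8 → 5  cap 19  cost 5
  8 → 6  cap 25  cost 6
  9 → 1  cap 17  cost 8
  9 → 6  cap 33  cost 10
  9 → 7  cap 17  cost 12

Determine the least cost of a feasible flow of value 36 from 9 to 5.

Minimum cost for 36 units: 652

shortest-cost path #1: 9→6→5 push 11 @ unit cost 12 (adds 132)
shortest-cost path #2: 9→7→5 push 5 @ unit cost 20 (adds 100)
shortest-cost path #3: 9→1→8→2→5 push 3 @ unit cost 20 (adds 60)
shortest-cost path #4: 9→1→8→5 push 14 @ unit cost 21 (adds 294)
shortest-cost path #5: 9→6→4→2→8→5 push 3 @ unit cost 22 (adds 66)
total cost = 652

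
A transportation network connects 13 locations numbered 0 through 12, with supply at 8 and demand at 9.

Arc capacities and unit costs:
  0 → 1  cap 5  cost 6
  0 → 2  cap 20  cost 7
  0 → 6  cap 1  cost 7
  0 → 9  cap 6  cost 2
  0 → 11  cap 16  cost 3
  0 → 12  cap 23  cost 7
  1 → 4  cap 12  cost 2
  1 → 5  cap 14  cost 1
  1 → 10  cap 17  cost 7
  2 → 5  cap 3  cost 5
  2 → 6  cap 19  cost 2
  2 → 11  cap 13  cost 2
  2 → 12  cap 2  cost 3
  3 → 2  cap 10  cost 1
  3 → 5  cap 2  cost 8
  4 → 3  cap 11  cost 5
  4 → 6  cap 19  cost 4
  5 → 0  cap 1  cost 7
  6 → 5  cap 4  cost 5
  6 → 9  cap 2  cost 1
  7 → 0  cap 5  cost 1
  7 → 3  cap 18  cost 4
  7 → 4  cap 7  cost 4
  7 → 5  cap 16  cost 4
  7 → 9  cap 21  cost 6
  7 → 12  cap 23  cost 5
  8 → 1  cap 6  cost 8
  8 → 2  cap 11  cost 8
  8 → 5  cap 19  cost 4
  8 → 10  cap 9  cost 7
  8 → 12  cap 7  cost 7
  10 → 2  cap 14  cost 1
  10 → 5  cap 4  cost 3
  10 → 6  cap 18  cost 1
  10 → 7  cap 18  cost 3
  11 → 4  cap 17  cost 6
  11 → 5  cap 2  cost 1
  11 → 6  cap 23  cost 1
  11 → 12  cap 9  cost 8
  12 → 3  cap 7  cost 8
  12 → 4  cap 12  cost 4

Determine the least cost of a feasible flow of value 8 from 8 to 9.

shortest-cost path #1: 8→10→6→9 push 2 @ unit cost 9 (adds 18)
shortest-cost path #2: 8→5→0→9 push 1 @ unit cost 13 (adds 13)
shortest-cost path #3: 8→10→7→0→9 push 5 @ unit cost 13 (adds 65)
total cost = 96

Minimum cost for 8 units: 96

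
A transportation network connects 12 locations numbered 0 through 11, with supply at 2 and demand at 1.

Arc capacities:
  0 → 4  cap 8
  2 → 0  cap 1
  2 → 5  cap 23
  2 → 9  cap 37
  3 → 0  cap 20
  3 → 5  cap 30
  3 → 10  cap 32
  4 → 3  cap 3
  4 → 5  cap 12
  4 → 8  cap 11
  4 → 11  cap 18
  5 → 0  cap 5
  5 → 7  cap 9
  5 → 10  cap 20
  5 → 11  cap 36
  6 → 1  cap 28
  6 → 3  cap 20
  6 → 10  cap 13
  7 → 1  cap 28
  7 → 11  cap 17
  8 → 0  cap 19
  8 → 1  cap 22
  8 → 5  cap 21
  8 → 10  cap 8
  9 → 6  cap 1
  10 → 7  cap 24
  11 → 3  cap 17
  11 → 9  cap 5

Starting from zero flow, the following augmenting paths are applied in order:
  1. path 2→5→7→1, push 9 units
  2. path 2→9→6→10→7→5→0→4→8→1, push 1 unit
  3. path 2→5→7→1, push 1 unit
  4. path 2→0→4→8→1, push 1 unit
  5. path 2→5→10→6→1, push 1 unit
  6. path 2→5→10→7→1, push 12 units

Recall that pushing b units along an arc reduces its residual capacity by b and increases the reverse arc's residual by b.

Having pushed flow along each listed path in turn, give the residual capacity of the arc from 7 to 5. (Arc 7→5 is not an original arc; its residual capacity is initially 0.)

after path 1 (2→5→7→1, push 9): res(7,5)=9
after path 2 (2→9→6→10→7→5→0→4→8→1, push 1): res(7,5)=8
after path 3 (2→5→7→1, push 1): res(7,5)=9
after path 4 (2→0→4→8→1, push 1): res(7,5)=9
after path 5 (2→5→10→6→1, push 1): res(7,5)=9
after path 6 (2→5→10→7→1, push 12): res(7,5)=9

Residual capacity of (7,5): 9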